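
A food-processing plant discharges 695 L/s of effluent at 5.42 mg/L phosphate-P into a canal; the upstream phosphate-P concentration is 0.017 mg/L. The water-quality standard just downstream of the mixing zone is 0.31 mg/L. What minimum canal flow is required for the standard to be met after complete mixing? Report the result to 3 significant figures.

Set C_mix = 0.31: (Q·0.01700 + 695.0·5.420) / (Q + 695.0) = 0.31
→ Q = 695.0·(5.420 − 0.31)/(0.31 − 0.01700) = 12120 L/s.

12100 L/s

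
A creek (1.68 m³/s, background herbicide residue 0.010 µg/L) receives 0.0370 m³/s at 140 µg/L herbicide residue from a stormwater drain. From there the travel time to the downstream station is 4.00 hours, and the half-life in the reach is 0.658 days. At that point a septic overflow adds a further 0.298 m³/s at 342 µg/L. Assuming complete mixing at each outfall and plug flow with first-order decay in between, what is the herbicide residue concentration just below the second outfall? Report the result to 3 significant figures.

Conservation of mass: C = (1.680·0.01000 + 0.03700·140.0) / 1.717 = 5.197/1.717 = 3.027 µg/L; combined flow 1.717 m³/s.
Half-life 0.658 d → k = ln 2 / 0.658 = 1.053 d⁻¹.
After decay, C = 3.027 × e^(−kt) = 3.027 × 0.8390 = 2.539 µg/L.
At the second outfall, C = (1.717·2.539 + 0.2980·342.0) / (1.717 + 0.2980) = 52.74 µg/L.

52.7 µg/L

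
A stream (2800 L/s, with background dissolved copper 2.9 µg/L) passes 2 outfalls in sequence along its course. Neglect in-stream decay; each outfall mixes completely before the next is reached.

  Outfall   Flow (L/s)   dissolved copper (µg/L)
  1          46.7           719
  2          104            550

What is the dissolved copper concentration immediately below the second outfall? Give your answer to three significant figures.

Below outfall 1: Q → 2847 L/s, C = (2800·2.900 + 46.70·719.0)/2847 = 14.65 µg/L.
Below outfall 2: Q → 2951 L/s, C = (2847·14.65 + 104.0·550.0)/2951 = 33.52 µg/L.

33.5 µg/L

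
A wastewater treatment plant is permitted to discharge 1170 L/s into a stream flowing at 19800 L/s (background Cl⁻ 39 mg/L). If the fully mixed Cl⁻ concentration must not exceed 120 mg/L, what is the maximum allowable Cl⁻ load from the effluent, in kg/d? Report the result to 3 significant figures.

151000 kg/d

Mass balance at the limit: 19800·39.00 + 1170·Cₑ = 20970·120 → Cₑ = 1491 mg/L.
1170 L/s = 1.170 m³/s. Load = 1.170 m³/s × 1491 g/m³ × 86 400 s/d = 150700 kg/d.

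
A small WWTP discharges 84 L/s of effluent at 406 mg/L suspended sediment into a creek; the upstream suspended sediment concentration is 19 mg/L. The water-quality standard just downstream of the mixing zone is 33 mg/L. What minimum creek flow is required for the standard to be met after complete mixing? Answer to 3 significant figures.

Set C_mix = 33: (Q·19.00 + 84.00·406.0) / (Q + 84.00) = 33
→ Q = 84.00·(406.0 − 33)/(33 − 19.00) = 2238 L/s.

2240 L/s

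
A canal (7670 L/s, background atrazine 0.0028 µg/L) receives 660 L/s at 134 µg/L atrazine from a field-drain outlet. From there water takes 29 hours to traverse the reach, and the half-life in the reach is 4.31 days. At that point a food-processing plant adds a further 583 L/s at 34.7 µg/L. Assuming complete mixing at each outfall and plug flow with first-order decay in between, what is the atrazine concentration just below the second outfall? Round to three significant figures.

10.4 µg/L

Mixed concentration C = ΣQC/ΣQ = (7670·0.002800 + 660.0·134.0) / 8330 = 88460/8330 = 10.62 µg/L; combined flow 8330 L/s.
Half-life 4.31 d → k = ln 2 / 4.31 = 0.1608 d⁻¹.
Applying C = C₀e^(−kt): 10.62 × 0.8234 = 8.744 µg/L.
Second outfall: C = (8330·8.744 + 583.0·34.70)/8913 = 10.44 µg/L.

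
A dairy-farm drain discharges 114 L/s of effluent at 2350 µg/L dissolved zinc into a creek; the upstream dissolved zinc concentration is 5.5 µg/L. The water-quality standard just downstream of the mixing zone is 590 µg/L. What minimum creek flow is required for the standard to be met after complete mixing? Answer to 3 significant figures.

Set C_mix = 590: (Q·5.500 + 114.0·2350) / (Q + 114.0) = 590
→ Q = 114.0·(2350 − 590)/(590 − 5.500) = 343.3 L/s.

343 L/s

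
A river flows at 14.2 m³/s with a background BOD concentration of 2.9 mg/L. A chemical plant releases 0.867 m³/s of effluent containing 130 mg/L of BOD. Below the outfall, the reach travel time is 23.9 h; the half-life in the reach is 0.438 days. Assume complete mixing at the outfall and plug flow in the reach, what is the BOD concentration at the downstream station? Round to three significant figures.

Conservation of mass: C = (14.20·2.900 + 0.8670·130.0) / 15.07 = 153.9/15.07 = 10.21 mg/L.
Half-life 0.438 d → k = ln 2 / 0.438 = 1.583 d⁻¹.
Decay over the reach: 10.21·exp(−kt) = 10.21·0.2068 = 2.112 mg/L.

2.11 mg/L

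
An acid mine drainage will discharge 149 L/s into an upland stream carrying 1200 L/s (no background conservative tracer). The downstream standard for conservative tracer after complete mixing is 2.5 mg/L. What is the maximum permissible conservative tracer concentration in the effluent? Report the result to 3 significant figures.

At the limit, (Qr·Cr + Qe·Cₑ)/(Qr + Qe) = 2.5:
Cₑ = (1349·2.5 − 1200·0) / 149.0 = 22.63 mg/L.

22.6 mg/L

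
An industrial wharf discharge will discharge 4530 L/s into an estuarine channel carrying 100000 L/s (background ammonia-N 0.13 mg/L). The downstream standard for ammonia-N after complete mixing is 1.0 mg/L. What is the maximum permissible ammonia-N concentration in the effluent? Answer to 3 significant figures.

At the limit, (Qr·Cr + Qe·Cₑ)/(Qr + Qe) = 1.0:
Cₑ = (104500·1.0 − 100000·0.1300) / 4530 = 20.21 mg/L.

20.2 mg/L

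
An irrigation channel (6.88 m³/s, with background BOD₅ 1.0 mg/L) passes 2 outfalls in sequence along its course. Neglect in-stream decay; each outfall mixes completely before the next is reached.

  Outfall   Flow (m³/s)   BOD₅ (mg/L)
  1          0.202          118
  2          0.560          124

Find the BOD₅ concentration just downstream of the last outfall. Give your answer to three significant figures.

13.1 mg/L

Outfall 1: combined Q = 7.082 m³/s; C = (6.880·1.000 + 0.2020·118.0)/7.082 = 4.337 mg/L.
Outfall 2: combined Q = 7.642 m³/s; C = (7.082·4.337 + 0.5600·124.0)/7.642 = 13.11 mg/L.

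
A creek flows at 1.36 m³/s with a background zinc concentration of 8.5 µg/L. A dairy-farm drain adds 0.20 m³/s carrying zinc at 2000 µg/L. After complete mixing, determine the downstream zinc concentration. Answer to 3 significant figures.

Mixed concentration C = ΣQC/ΣQ = (1.360·8.500 + 0.2000·2000) / 1.560 = 411.6/1.560 = 263.8 µg/L.

264 µg/L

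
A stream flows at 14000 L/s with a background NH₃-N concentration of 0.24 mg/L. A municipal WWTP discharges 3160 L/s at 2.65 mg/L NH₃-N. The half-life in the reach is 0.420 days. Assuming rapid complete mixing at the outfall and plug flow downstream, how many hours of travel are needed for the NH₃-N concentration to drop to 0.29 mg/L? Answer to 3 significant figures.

12.5 h

Conservation of mass: C = (14000·0.2400 + 3160·2.650) / 17160 = 11730/17160 = 0.6838 mg/L.
Half-life 0.420 d → k = ln 2 / 0.420 = 1.650 d⁻¹.
0.6838·exp(−k·t) = 0.29 → t = ln(0.6838/0.29)/k = 44910 s = 12.47 h.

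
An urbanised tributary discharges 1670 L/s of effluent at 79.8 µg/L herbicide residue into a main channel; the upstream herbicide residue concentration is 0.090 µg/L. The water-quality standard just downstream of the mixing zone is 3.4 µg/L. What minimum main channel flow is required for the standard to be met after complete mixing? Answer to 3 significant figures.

Set C_mix = 3.4: (Q·0.09000 + 1670·79.80) / (Q + 1670) = 3.4
→ Q = 1670·(79.80 − 3.4)/(3.4 − 0.09000) = 38550 L/s.

38500 L/s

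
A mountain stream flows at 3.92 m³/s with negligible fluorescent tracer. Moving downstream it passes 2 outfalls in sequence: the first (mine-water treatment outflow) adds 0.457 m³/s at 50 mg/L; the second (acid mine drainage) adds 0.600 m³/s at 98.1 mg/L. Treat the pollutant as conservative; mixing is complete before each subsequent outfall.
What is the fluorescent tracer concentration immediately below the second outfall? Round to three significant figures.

Outfall 1: combined Q = 4.377 m³/s; C = (3.920·0 + 0.4570·50.00)/4.377 = 5.220 mg/L.
Outfall 2: combined Q = 4.977 m³/s; C = (4.377·5.220 + 0.6000·98.10)/4.977 = 16.42 mg/L.

16.4 mg/L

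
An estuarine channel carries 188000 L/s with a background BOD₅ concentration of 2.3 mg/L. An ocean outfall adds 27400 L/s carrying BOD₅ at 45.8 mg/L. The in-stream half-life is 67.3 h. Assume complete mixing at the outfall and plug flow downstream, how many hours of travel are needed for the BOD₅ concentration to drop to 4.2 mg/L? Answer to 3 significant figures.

60.5 h

Mixed concentration C = ΣQC/ΣQ = (188000·2.300 + 27400·45.80) / 215400 = 1687000/215400 = 7.833 mg/L.
Half-life 67.3 h → k = ln 2 / 67.3 = 0.01030 h⁻¹ = 0.2472 d⁻¹.
7.833·exp(−k·t) = 4.2 → t = ln(7.833/4.2)/k = 217900 s = 60.52 h.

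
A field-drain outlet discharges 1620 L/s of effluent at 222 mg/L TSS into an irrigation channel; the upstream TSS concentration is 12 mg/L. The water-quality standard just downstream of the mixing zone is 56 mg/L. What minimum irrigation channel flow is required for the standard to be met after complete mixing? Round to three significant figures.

6110 L/s

Set C_mix = 56: (Q·12.00 + 1620·222.0) / (Q + 1620) = 56
→ Q = 1620·(222.0 − 56)/(56 − 12.00) = 6112 L/s.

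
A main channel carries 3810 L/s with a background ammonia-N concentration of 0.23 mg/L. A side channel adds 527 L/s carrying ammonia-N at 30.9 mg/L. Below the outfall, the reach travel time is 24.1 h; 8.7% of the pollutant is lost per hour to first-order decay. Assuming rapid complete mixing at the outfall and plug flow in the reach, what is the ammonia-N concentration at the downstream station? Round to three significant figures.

0.441 mg/L

Mass balance: C = (3810·0.2300 + 527.0·30.90) / 4337 = 17160/4337 = 3.957 mg/L.
8.7%/h lost → k = −ln(1 − 0.087) = 0.09102 h⁻¹.
Applying C = C₀e^(−kt): 3.957 × 0.1115 = 0.4413 mg/L.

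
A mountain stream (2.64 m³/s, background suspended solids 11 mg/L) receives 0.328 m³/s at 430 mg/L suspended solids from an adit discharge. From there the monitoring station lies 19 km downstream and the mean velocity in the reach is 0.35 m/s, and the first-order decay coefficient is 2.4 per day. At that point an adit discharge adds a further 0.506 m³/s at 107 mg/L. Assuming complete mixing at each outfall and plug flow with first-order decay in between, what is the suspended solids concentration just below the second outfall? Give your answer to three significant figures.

Mass balance: C = (2.640·11.00 + 0.3280·430.0) / 2.968 = 170.1/2.968 = 57.30 mg/L; combined flow 2.968 m³/s.
Travel time t = 19·1000 / 0.35 = 54290 s = 15.08 h.
After decay, C = 57.30 × e^(−kt) = 57.30 × 0.2214 = 12.69 mg/L.
Second outfall: C = (2.968·12.69 + 0.5060·107.0)/3.474 = 26.42 mg/L.

26.4 mg/L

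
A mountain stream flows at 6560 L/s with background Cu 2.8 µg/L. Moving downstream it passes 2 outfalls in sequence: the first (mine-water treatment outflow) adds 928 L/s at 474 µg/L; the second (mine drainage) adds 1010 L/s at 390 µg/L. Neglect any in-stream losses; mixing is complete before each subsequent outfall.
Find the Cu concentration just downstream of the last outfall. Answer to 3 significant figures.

100 µg/L

Outfall 1: combined Q = 7488 L/s; C = (6560·2.800 + 928.0·474.0)/7488 = 61.20 µg/L.
Outfall 2: combined Q = 8498 L/s; C = (7488·61.20 + 1010·390.0)/8498 = 100.3 µg/L.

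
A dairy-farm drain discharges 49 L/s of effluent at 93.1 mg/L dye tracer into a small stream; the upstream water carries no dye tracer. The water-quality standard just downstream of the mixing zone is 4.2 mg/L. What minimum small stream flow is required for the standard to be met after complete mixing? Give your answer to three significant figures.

1040 L/s

Set C_mix = 4.2: (Q·0 + 49.00·93.10) / (Q + 49.00) = 4.2
→ Q = 49.00·(93.10 − 4.2)/(4.2 − 0) = 1037 L/s.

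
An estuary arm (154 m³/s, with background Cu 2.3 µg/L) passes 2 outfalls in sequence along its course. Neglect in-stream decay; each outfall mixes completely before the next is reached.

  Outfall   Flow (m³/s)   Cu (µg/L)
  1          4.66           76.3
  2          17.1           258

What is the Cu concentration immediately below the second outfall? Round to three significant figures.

29.1 µg/L

Below outfall 1: Q → 158.7 m³/s, C = (154.0·2.300 + 4.660·76.30)/158.7 = 4.473 µg/L.
Below outfall 2: Q → 175.8 m³/s, C = (158.7·4.473 + 17.10·258.0)/175.8 = 29.14 µg/L.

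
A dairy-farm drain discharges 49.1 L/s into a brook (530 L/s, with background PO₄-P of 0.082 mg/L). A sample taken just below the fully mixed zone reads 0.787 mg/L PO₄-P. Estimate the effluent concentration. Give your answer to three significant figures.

Mass balance: 530.0·0.08200 + 49.10·Cₑ = 579.1·0.7870
→ Cₑ = (579.1·0.7870 − 530.0·0.08200) / 49.10 = 8.397 mg/L.

8.40 mg/L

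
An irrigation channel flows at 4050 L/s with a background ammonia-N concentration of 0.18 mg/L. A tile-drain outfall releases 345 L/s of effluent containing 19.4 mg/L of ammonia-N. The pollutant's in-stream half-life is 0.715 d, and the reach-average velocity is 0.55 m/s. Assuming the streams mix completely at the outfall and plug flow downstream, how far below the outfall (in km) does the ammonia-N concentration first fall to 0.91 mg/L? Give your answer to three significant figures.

30.3 km

Conservation of mass: C = (4050·0.1800 + 345.0·19.40) / 4395 = 7422/4395 = 1.689 mg/L.
Half-life 0.715 d → k = ln 2 / 0.715 = 0.9694 d⁻¹.
Set 1.689·exp(−k·t) = 0.91 → t = ln(1.689/0.91)/k = 55100 s = 15.31 h.
Distance = v·t = 0.55·55100 = 30310 m = 30.31 km.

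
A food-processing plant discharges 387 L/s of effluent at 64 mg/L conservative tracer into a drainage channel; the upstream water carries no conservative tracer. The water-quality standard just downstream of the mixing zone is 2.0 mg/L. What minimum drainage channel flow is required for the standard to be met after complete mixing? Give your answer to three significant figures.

Set C_mix = 2.0: (Q·0 + 387.0·64.00) / (Q + 387.0) = 2.0
→ Q = 387.0·(64.00 − 2.0)/(2.0 − 0) = 12000 L/s.

12000 L/s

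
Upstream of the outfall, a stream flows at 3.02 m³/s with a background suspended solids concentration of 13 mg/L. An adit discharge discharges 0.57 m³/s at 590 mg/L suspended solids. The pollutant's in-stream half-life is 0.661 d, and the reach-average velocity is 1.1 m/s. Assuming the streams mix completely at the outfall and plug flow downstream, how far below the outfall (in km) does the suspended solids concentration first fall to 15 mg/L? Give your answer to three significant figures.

Mixed concentration C = ΣQC/ΣQ = (3.020·13.00 + 0.5700·590.0) / 3.590 = 375.6/3.590 = 104.6 mg/L.
Half-life 0.661 d → k = ln 2 / 0.661 = 1.049 d⁻¹.
Set 104.6·exp(−k·t) = 15 → t = ln(104.6/15)/k = 160000 s = 44.45 h.
Distance = v·t = 1.1·160000 = 176000 m = 176.0 km.

176 km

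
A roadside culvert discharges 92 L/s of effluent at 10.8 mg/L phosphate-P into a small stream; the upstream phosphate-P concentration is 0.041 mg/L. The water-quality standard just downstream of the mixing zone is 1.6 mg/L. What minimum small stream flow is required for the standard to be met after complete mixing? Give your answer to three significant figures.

543 L/s

Set C_mix = 1.6: (Q·0.04100 + 92.00·10.80) / (Q + 92.00) = 1.6
→ Q = 92.00·(10.80 − 1.6)/(1.6 − 0.04100) = 542.9 L/s.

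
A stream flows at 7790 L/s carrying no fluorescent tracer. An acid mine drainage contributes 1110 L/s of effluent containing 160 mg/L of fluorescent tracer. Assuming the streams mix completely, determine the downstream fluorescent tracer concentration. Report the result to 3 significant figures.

20.0 mg/L

After mixing, C = (7790·0 + 1110·160.0) / 8900 = 177600/8900 = 19.96 mg/L.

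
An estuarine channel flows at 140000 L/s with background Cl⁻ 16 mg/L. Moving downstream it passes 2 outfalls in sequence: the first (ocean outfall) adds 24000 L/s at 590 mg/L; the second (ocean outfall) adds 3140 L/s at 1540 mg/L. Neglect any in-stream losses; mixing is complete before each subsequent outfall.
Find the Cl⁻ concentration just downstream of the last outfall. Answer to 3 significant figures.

After outfall 1: Q = 140000 + 24000 = 164000 L/s; C = (140000·16.00 + 24000·590.0)/164000 = 100.0 mg/L.
After outfall 2: Q = 164000 + 3140 = 167100 L/s; C = (164000·100.0 + 3140·1540)/167100 = 127.1 mg/L.

127 mg/L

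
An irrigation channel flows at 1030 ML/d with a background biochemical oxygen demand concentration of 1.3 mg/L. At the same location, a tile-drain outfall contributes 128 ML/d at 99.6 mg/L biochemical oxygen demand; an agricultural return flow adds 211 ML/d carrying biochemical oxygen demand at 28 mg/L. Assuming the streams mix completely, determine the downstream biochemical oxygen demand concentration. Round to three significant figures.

14.6 mg/L

Mass balance: C = (1030·1.300 + 128.0·99.60 + 211.0·28.00) / 1369 = 20000/1369 = 14.61 mg/L.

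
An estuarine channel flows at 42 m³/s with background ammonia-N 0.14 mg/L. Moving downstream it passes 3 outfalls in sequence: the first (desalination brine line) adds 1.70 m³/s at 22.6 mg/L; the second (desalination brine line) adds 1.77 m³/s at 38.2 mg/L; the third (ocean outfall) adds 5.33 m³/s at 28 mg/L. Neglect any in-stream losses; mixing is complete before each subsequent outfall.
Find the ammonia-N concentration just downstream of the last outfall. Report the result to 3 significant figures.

Outfall 1: combined Q = 43.70 m³/s; C = (42.00·0.1400 + 1.700·22.60)/43.70 = 1.014 mg/L.
Outfall 2: combined Q = 45.47 m³/s; C = (43.70·1.014 + 1.770·38.20)/45.47 = 2.461 mg/L.
Outfall 3: combined Q = 50.80 m³/s; C = (45.47·2.461 + 5.330·28.00)/50.80 = 5.141 mg/L.

5.14 mg/L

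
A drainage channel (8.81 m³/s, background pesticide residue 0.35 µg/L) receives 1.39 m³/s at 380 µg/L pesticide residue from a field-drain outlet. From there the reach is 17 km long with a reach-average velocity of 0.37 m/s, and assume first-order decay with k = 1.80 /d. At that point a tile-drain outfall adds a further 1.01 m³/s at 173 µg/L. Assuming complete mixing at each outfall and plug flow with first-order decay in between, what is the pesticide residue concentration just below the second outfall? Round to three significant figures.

33.8 µg/L

Flow-weighted average: C = (8.810·0.3500 + 1.390·380.0) / 10.20 = 531.3/10.20 = 52.09 µg/L; combined flow 10.20 m³/s.
Travel time t = 17·1000 / 0.37 = 45950 s = 12.76 h.
After decay, C = 52.09 × e^(−kt) = 52.09 × 0.3840 = 20.00 µg/L.
At the second outfall, C = (10.20·20.00 + 1.010·173.0) / (10.20 + 1.010) = 33.78 µg/L.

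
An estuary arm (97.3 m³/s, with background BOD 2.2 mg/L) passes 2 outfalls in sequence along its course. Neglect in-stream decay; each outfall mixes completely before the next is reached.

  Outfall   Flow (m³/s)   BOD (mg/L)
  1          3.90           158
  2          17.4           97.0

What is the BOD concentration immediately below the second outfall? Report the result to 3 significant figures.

21.2 mg/L

Outfall 1: combined Q = 101.2 m³/s; C = (97.30·2.200 + 3.900·158.0)/101.2 = 8.204 mg/L.
Outfall 2: combined Q = 118.6 m³/s; C = (101.2·8.204 + 17.40·97.00)/118.6 = 21.23 mg/L.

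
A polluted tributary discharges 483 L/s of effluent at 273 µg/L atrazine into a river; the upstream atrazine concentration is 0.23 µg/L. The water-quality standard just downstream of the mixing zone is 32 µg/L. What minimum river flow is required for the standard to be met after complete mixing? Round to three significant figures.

Set C_mix = 32: (Q·0.2300 + 483.0·273.0) / (Q + 483.0) = 32
→ Q = 483.0·(273.0 − 32)/(32 − 0.2300) = 3664 L/s.

3660 L/s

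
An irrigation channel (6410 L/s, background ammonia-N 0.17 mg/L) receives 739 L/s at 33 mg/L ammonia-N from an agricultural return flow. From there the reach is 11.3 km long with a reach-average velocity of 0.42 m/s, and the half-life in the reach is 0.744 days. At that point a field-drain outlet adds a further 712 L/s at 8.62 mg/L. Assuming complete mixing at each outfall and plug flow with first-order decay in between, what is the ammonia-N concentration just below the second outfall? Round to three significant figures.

3.21 mg/L

After mixing, C = (6410·0.1700 + 739.0·33.00) / 7149 = 25480/7149 = 3.564 mg/L; combined flow 7149 L/s.
Travel time t = 11.3·1000 / 0.42 = 26900 s = 7.474 h.
Half-life 0.744 d → k = ln 2 / 0.744 = 0.9316 d⁻¹.
Decay over the reach: 3.564·exp(−kt) = 3.564·0.7482 = 2.666 mg/L.
At the second outfall, C = (7149·2.666 + 712.0·8.620) / (7149 + 712.0) = 3.206 mg/L.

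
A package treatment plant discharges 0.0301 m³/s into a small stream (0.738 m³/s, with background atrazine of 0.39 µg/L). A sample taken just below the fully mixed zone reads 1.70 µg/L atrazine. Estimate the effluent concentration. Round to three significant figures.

33.8 µg/L

Mass balance: 0.7380·0.3900 + 0.03010·Cₑ = 0.7681·1.700
→ Cₑ = (0.7681·1.700 − 0.7380·0.3900) / 0.03010 = 33.82 µg/L.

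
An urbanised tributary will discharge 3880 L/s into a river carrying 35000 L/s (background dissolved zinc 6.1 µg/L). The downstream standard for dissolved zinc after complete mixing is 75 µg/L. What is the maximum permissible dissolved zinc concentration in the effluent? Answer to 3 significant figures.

At the limit, (Qr·Cr + Qe·Cₑ)/(Qr + Qe) = 75:
Cₑ = (38880·75 − 35000·6.100) / 3880 = 696.5 µg/L.

697 µg/L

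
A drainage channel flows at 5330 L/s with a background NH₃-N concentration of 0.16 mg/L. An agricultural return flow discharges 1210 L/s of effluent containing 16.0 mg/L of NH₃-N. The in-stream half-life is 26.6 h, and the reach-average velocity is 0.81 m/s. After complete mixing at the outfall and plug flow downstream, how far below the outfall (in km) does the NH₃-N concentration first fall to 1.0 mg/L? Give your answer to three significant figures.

126 km

Mixed concentration C = ΣQC/ΣQ = (5330·0.1600 + 1210·16.00) / 6540 = 20210/6540 = 3.091 mg/L.
Half-life 26.6 h → k = ln 2 / 26.6 = 0.02606 h⁻¹ = 0.6254 d⁻¹.
Set 3.091·exp(−k·t) = 1.0 → t = ln(3.091/1.0)/k = 155900 s = 43.30 h.
Distance = v·t = 0.81·155900 = 126300 m = 126.3 km.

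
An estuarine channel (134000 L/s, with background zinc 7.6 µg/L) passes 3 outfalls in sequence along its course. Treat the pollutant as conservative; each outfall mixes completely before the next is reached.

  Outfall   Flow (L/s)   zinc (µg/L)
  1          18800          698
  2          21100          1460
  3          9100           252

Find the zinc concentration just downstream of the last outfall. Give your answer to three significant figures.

After outfall 1: Q = 134000 + 18800 = 152800 L/s; C = (134000·7.600 + 18800·698.0)/152800 = 92.54 µg/L.
After outfall 2: Q = 152800 + 21100 = 173900 L/s; C = (152800·92.54 + 21100·1460)/173900 = 258.5 µg/L.
After outfall 3: Q = 173900 + 9100 = 183000 L/s; C = (173900·258.5 + 9100·252.0)/183000 = 258.1 µg/L.

258 µg/L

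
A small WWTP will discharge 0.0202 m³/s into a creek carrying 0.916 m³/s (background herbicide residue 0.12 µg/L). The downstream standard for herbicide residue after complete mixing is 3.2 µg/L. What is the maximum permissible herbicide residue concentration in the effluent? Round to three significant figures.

At the limit, (Qr·Cr + Qe·Cₑ)/(Qr + Qe) = 3.2:
Cₑ = (0.9362·3.2 − 0.9160·0.1200) / 0.02020 = 142.9 µg/L.

143 µg/L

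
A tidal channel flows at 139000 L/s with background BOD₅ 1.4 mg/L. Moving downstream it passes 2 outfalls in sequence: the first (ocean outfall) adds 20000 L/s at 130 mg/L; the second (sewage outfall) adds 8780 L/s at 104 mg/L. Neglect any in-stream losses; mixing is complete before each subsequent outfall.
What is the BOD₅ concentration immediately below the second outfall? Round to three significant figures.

22.1 mg/L

After outfall 1: Q = 139000 + 20000 = 159000 L/s; C = (139000·1.400 + 20000·130.0)/159000 = 17.58 mg/L.
After outfall 2: Q = 159000 + 8780 = 167800 L/s; C = (159000·17.58 + 8780·104.0)/167800 = 22.10 mg/L.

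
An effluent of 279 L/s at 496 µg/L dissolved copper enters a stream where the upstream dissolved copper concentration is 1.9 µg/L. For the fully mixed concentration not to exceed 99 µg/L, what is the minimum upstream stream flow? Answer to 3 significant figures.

Set C_mix = 99: (Q·1.900 + 279.0·496.0) / (Q + 279.0) = 99
→ Q = 279.0·(496.0 − 99)/(99 − 1.900) = 1141 L/s.

1140 L/s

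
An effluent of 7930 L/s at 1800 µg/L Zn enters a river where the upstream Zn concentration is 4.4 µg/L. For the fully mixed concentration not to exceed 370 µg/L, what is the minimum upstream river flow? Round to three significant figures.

31000 L/s

Set C_mix = 370: (Q·4.400 + 7930·1800) / (Q + 7930) = 370
→ Q = 7930·(1800 − 370)/(370 − 4.400) = 31020 L/s.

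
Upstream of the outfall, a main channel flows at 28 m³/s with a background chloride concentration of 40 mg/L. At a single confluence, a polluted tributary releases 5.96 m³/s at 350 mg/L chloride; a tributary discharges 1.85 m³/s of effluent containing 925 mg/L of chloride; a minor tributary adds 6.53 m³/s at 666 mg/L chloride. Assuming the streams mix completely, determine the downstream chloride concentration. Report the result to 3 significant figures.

219 mg/L

Flow-weighted average: C = (28.00·40.00 + 5.960·350.0 + 1.850·925.0 + 6.530·666.0) / 42.34 = 9266/42.34 = 218.9 mg/L.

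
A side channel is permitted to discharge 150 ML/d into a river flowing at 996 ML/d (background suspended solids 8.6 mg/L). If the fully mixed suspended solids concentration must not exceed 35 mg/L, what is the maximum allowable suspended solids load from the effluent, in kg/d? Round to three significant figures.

31500 kg/d

Mass balance at the limit: 996.0·8.600 + 150.0·Cₑ = 1146·35 → Cₑ = 210.3 mg/L.
150.0 ML/d = 1.736 m³/s. Load = 1.736 m³/s × 210.3 g/m³ × 86 400 s/d = 31540 kg/d.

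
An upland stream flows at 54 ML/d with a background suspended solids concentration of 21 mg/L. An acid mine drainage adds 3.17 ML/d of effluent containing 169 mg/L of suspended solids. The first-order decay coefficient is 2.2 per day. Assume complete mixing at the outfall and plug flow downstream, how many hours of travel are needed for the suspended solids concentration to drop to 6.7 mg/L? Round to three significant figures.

16.1 h

After mixing, C = (54.00·21.00 + 3.170·169.0) / 57.17 = 1670/57.17 = 29.21 mg/L.
29.21·exp(−k·t) = 6.7 → t = ln(29.21/6.7)/k = 57820 s = 16.06 h.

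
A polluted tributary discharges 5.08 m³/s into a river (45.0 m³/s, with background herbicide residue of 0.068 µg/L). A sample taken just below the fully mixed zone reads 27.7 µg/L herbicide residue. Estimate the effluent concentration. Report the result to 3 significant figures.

Mass balance: 45.00·0.06800 + 5.080·Cₑ = 50.08·27.70
→ Cₑ = (50.08·27.70 − 45.00·0.06800) / 5.080 = 272.5 µg/L.

272 µg/L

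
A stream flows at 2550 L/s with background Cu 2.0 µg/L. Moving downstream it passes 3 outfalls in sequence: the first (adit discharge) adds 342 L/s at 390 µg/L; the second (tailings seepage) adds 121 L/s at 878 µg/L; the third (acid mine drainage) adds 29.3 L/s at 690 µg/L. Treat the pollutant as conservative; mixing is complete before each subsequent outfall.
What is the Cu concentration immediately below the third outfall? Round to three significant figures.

Below outfall 1: Q → 2892 L/s, C = (2550·2.000 + 342.0·390.0)/2892 = 47.88 µg/L.
Below outfall 2: Q → 3013 L/s, C = (2892·47.88 + 121.0·878.0)/3013 = 81.22 µg/L.
Below outfall 3: Q → 3042 L/s, C = (3013·81.22 + 29.30·690.0)/3042 = 87.08 µg/L.

87.1 µg/L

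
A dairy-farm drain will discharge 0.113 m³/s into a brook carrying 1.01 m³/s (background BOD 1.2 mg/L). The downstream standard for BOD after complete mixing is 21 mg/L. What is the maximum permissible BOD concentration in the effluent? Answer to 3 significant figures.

At the limit, (Qr·Cr + Qe·Cₑ)/(Qr + Qe) = 21:
Cₑ = (1.123·21 − 1.010·1.200) / 0.1130 = 198.0 mg/L.

198 mg/L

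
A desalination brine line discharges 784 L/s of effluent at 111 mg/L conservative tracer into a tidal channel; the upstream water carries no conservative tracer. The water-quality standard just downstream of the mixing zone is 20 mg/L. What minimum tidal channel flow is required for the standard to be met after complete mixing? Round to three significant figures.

3570 L/s

Set C_mix = 20: (Q·0 + 784.0·111.0) / (Q + 784.0) = 20
→ Q = 784.0·(111.0 − 20)/(20 − 0) = 3567 L/s.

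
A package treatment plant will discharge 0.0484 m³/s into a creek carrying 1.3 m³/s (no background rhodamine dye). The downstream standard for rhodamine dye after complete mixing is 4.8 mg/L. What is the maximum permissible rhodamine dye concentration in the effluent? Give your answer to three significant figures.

At the limit, (Qr·Cr + Qe·Cₑ)/(Qr + Qe) = 4.8:
Cₑ = (1.348·4.8 − 1.300·0) / 0.04840 = 133.7 mg/L.

134 mg/L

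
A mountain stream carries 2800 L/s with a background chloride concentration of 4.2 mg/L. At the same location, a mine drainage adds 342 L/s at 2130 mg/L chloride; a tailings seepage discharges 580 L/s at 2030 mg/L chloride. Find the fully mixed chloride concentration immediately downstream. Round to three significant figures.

Mass balance: C = (2800·4.200 + 342.0·2130 + 580.0·2030) / 3722 = 1918000/3722 = 515.2 mg/L.

515 mg/L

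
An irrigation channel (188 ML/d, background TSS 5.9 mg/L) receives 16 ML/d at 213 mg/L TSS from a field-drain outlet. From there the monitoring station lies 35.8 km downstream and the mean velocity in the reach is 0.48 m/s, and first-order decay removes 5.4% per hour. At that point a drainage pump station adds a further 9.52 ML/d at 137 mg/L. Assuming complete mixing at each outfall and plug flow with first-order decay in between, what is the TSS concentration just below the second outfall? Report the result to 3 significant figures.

Mixed concentration C = ΣQC/ΣQ = (188.0·5.900 + 16.00·213.0) / 204.0 = 4517/204.0 = 22.14 mg/L; combined flow 204.0 ML/d.
Travel time t = 35.8·1000 / 0.48 = 74580 s = 20.72 h.
5.4%/h lost → k = −ln(1 − 0.054) = 0.05551 h⁻¹.
First-order decay: C = 22.14·exp(−k·t) = 22.14·0.3166 = 7.011 mg/L.
At the second outfall, C = (204.0·7.011 + 9.520·137.0) / (204.0 + 9.520) = 12.81 mg/L.

12.8 mg/L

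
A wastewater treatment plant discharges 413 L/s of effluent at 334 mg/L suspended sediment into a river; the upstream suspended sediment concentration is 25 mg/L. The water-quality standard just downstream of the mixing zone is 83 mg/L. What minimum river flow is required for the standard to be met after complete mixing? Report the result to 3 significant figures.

1790 L/s

Set C_mix = 83: (Q·25.00 + 413.0·334.0) / (Q + 413.0) = 83
→ Q = 413.0·(334.0 − 83)/(83 − 25.00) = 1787 L/s.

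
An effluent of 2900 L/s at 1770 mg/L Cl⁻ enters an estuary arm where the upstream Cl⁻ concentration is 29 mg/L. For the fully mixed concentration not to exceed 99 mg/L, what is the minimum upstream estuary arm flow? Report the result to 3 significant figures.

69200 L/s

Set C_mix = 99: (Q·29.00 + 2900·1770) / (Q + 2900) = 99
→ Q = 2900·(1770 − 99)/(99 − 29.00) = 69230 L/s.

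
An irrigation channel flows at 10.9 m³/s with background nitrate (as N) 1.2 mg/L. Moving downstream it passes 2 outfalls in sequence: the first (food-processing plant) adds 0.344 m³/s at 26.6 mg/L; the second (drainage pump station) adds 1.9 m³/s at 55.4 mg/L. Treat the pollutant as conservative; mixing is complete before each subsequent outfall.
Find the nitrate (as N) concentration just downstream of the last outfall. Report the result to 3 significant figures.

9.70 mg/L

After outfall 1: Q = 10.90 + 0.3440 = 11.24 m³/s; C = (10.90·1.200 + 0.3440·26.60)/11.24 = 1.977 mg/L.
After outfall 2: Q = 11.24 + 1.900 = 13.14 m³/s; C = (11.24·1.977 + 1.900·55.40)/13.14 = 9.700 mg/L.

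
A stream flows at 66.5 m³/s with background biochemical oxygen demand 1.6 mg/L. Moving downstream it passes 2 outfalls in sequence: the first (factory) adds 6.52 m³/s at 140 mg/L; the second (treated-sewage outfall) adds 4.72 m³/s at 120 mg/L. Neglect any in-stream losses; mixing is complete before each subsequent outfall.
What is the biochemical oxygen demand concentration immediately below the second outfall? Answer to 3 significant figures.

20.4 mg/L

After outfall 1: Q = 66.50 + 6.520 = 73.02 m³/s; C = (66.50·1.600 + 6.520·140.0)/73.02 = 13.96 mg/L.
After outfall 2: Q = 73.02 + 4.720 = 77.74 m³/s; C = (73.02·13.96 + 4.720·120.0)/77.74 = 20.40 mg/L.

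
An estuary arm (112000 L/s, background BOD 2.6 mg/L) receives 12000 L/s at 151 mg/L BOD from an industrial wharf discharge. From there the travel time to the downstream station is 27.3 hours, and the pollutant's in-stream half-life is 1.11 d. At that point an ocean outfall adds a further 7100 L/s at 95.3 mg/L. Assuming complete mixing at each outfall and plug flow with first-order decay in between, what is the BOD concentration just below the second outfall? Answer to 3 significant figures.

13.0 mg/L

After mixing, C = (112000·2.600 + 12000·151.0) / 124000 = 2103000/124000 = 16.96 mg/L; combined flow 124000 L/s.
Half-life 1.11 d → k = ln 2 / 1.11 = 0.6245 d⁻¹.
First-order decay: C = 16.96·exp(−k·t) = 16.96·0.4915 = 8.336 mg/L.
At the second outfall, C = (124000·8.336 + 7100·95.30) / (124000 + 7100) = 13.05 mg/L.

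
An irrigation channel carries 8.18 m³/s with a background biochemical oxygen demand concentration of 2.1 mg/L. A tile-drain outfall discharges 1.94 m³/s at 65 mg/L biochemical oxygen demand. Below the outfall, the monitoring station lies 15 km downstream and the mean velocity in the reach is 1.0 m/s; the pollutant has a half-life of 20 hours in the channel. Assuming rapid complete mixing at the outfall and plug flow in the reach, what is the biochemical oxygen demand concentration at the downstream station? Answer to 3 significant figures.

Mass balance: C = (8.180·2.100 + 1.940·65.00) / 10.12 = 143.3/10.12 = 14.16 mg/L.
Travel time t = 15·1000 / 1.0 = 15000 s = 4.167 h.
Half-life 20 h → k = ln 2 / 20 = 0.03466 h⁻¹ = 0.8318 d⁻¹.
After decay, C = 14.16 × e^(−kt) = 14.16 × 0.8655 = 12.25 mg/L.

12.3 mg/L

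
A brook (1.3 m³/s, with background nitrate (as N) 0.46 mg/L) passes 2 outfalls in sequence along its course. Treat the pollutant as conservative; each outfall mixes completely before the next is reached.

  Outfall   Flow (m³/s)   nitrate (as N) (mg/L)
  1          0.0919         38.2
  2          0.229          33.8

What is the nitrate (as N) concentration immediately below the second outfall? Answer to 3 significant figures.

Below outfall 1: Q → 1.392 m³/s, C = (1.300·0.4600 + 0.09190·38.20)/1.392 = 2.952 mg/L.
Below outfall 2: Q → 1.621 m³/s, C = (1.392·2.952 + 0.2290·33.80)/1.621 = 7.310 mg/L.

7.31 mg/L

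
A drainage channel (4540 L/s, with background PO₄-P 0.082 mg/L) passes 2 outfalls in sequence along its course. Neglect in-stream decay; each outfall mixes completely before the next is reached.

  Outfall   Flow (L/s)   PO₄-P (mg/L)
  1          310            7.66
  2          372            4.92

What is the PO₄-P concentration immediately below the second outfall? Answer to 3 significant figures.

Below outfall 1: Q → 4850 L/s, C = (4540·0.08200 + 310.0·7.660)/4850 = 0.5664 mg/L.
Below outfall 2: Q → 5222 L/s, C = (4850·0.5664 + 372.0·4.920)/5222 = 0.8765 mg/L.

0.877 mg/L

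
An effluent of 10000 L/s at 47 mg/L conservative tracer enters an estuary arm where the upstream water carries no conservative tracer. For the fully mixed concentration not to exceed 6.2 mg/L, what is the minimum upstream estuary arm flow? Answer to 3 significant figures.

65800 L/s

Set C_mix = 6.2: (Q·0 + 10000·47.00) / (Q + 10000) = 6.2
→ Q = 10000·(47.00 − 6.2)/(6.2 − 0) = 65810 L/s.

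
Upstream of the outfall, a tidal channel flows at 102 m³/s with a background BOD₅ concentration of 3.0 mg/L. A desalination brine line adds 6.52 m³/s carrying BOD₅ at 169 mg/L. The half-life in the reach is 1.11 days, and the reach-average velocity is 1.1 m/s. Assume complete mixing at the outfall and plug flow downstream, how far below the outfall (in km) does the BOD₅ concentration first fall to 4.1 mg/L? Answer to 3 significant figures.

Flow-weighted average: C = (102.0·3.000 + 6.520·169.0) / 108.5 = 1408/108.5 = 12.97 mg/L.
Half-life 1.11 d → k = ln 2 / 1.11 = 0.6245 d⁻¹.
Set 12.97·exp(−k·t) = 4.1 → t = ln(12.97/4.1)/k = 159400 s = 44.27 h.
Distance = v·t = 1.1·159400 = 175300 m = 175.3 km.

175 km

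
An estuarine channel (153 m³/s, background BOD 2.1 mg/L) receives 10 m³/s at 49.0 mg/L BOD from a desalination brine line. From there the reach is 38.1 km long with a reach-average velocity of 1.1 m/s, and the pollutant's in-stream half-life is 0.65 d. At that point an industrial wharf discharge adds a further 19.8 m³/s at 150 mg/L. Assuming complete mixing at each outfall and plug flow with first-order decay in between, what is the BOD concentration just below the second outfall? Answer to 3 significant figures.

19.1 mg/L

After mixing, C = (153.0·2.100 + 10.00·49.00) / 163.0 = 811.3/163.0 = 4.977 mg/L; combined flow 163.0 m³/s.
Travel time t = 38.1·1000 / 1.1 = 34640 s = 9.621 h.
Half-life 0.65 d → k = ln 2 / 0.65 = 1.066 d⁻¹.
First-order decay: C = 4.977·exp(−k·t) = 4.977·0.6521 = 3.246 mg/L.
At the second outfall, C = (163.0·3.246 + 19.80·150.0) / (163.0 + 19.80) = 19.14 mg/L.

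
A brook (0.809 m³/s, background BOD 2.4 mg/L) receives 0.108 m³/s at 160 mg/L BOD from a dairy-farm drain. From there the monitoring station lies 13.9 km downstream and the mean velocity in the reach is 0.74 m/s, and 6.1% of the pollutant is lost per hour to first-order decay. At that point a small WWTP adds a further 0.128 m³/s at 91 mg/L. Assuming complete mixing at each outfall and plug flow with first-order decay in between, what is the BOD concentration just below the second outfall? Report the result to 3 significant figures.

Conservation of mass: C = (0.8090·2.400 + 0.1080·160.0) / 0.9170 = 19.22/0.9170 = 20.96 mg/L; combined flow 0.9170 m³/s.
Travel time t = 13.9·1000 / 0.74 = 18780 s = 5.218 h.
6.1%/h lost → k = −ln(1 − 0.061) = 0.06294 h⁻¹.
After decay, C = 20.96 × e^(−kt) = 20.96 × 0.7201 = 15.09 mg/L.
At the second outfall, C = (0.9170·15.09 + 0.1280·91.00) / (0.9170 + 0.1280) = 24.39 mg/L.

24.4 mg/L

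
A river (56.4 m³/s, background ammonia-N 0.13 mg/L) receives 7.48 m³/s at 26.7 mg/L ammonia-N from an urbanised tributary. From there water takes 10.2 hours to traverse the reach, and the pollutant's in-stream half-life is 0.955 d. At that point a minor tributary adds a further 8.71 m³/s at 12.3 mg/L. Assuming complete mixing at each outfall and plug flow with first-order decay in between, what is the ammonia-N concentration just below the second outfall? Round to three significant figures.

Flow-weighted average: C = (56.40·0.1300 + 7.480·26.70) / 63.88 = 207.0/63.88 = 3.241 mg/L; combined flow 63.88 m³/s.
Half-life 0.955 d → k = ln 2 / 0.955 = 0.7258 d⁻¹.
Decay over the reach: 3.241·exp(−kt) = 3.241·0.7346 = 2.381 mg/L.
At the second outfall, C = (63.88·2.381 + 8.710·12.30) / (63.88 + 8.710) = 3.571 mg/L.

3.57 mg/L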